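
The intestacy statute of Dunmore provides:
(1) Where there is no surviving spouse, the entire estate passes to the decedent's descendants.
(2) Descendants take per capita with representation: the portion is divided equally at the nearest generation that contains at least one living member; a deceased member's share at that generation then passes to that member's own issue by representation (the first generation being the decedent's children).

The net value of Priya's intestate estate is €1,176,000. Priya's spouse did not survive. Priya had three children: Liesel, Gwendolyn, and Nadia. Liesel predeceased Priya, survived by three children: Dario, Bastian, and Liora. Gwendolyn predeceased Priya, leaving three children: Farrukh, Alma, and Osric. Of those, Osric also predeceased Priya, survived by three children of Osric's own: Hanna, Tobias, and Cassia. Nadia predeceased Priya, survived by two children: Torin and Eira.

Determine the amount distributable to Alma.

Alma receives €147,000.

The entire €1,176,000 passes to the descendants.
No child survives, so the initial division is made at the grandchildren's generation.
That amount (€1,176,000) is divided into 8 shares of €147,000: Dario, Bastian, Liora, Farrukh, Alma, Torin, and Eira each take €147,000; Osric's €147,000 share passes to Osric's issue.
Osric's share (€147,000) is divided into 3 shares of €49,000: Hanna, Tobias, and Cassia each take €49,000.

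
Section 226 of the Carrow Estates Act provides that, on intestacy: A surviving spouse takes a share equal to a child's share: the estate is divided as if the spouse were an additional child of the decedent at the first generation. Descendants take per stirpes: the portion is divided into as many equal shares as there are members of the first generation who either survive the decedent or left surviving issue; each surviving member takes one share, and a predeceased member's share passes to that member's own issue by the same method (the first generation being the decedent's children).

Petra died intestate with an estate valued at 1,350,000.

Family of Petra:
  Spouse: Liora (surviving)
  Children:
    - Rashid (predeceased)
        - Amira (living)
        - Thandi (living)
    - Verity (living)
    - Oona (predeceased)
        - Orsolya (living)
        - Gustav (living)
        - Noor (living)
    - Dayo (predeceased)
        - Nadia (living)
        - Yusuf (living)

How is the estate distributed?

Liora: 270,000; Amira: 135,000; Thandi: 135,000; Verity: 270,000; Orsolya: 90,000; Gustav: 90,000; Noor: 90,000; Nadia: 135,000; Yusuf: 135,000

The spouse counts as an additional share at the children's level, so there are 5 primary shares of 270,000. Liora takes one such share (270,000).
The children's combined portion (1,080,000) is divided into 4 shares of 270,000: Verity takes 270,000; Rashid's 270,000 share passes to Rashid's issue; Oona's 270,000 share passes to Oona's issue; Dayo's 270,000 share passes to Dayo's issue.
Rashid's share (270,000) is divided into 2 shares of 135,000: Amira and Thandi each take 135,000.
Oona's share (270,000) is divided into 3 shares of 90,000: Orsolya, Gustav, and Noor each take 90,000.
Dayo's share (270,000) is divided into 2 shares of 135,000: Nadia and Yusuf each take 135,000.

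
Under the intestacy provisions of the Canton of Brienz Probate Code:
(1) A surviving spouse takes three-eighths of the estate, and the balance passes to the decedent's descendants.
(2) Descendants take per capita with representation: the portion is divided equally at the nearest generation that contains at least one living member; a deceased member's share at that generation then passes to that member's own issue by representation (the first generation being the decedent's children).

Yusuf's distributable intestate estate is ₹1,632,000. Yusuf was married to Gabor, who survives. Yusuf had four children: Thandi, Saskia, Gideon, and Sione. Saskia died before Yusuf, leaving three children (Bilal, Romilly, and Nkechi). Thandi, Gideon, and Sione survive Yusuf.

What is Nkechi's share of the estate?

Nkechi receives ₹85,000.

Gabor takes three-eighths of ₹1,632,000 = ₹612,000. The remaining ₹1,020,000 passes to the descendants.
The descendants' portion (₹1,020,000) is divided into 4 shares of ₹255,000: Thandi, Gideon, and Sione each take ₹255,000; Saskia's ₹255,000 share passes to Saskia's issue.
Saskia's share (₹255,000) is divided into 3 shares of ₹85,000: Bilal, Romilly, and Nkechi each take ₹85,000.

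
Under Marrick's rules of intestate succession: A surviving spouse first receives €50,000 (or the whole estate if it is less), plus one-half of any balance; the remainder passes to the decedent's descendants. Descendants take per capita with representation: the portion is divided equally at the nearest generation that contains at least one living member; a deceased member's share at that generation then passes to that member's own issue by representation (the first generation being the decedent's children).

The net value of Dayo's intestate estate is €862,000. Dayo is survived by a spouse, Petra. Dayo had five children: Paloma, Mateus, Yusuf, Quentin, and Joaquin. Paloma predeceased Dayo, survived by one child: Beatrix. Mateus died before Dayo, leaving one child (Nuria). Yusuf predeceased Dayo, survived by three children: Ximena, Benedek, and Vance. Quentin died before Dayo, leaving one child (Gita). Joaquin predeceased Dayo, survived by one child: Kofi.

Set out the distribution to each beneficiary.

Petra first takes €50,000, leaving a balance of €812,000. Petra then takes one-half of the balance (€406,000), for a total of €456,000. The remaining €406,000 passes to the descendants.
No child survives, so the initial division is made at the grandchildren's generation.
The descendants' portion (€406,000) is divided into 7 shares of €58,000: Beatrix, Nuria, Ximena, Benedek, Vance, Gita, and Kofi each take €58,000.

Petra: €456,000; Beatrix: €58,000; Nuria: €58,000; Ximena: €58,000; Benedek: €58,000; Vance: €58,000; Gita: €58,000; Kofi: €58,000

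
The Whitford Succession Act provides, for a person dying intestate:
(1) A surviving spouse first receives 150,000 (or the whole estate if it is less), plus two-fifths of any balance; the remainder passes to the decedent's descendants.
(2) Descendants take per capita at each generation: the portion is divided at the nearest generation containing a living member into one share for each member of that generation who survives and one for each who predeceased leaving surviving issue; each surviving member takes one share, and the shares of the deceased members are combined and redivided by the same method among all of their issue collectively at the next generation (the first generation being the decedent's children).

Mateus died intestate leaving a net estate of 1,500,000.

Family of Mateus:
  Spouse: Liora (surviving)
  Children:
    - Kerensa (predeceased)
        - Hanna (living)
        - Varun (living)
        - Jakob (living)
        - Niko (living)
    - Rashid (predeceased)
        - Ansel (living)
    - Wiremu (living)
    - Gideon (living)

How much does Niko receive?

Liora first takes 150,000, leaving a balance of 1,350,000. Liora then takes two-fifths of the balance (540,000), for a total of 690,000. The remaining 810,000 passes to the descendants.
The descendants' portion (810,000) is divided at the children's generation into 4 shares of 202,500. Wiremu and Gideon each take 202,500. The 2 shares of the deceased (Kerensa and Rashid) are combined into a pool of 405,000.
That pool (405,000) is divided at the grandchildren's generation equally among Hanna, Varun, Jakob, Niko, and Ansel: 81,000 each.

Niko receives 81,000.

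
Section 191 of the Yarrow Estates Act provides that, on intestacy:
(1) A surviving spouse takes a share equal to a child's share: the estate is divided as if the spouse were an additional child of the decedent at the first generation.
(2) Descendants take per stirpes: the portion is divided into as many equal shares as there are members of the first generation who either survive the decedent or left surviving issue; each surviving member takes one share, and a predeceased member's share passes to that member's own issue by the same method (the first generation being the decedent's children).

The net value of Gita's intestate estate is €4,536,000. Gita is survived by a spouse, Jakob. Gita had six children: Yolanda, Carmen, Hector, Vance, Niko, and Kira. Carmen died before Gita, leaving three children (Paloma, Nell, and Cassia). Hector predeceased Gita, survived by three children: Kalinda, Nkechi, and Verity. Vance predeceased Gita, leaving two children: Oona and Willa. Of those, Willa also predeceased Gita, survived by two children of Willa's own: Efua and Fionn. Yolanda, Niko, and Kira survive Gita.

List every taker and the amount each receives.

Jakob: €648,000; Yolanda: €648,000; Paloma: €216,000; Nell: €216,000; Cassia: €216,000; Kalinda: €216,000; Nkechi: €216,000; Verity: €216,000; Oona: €324,000; Efua: €162,000; Fionn: €162,000; Niko: €648,000; Kira: €648,000

The spouse counts as an additional share at the children's level, so there are 7 primary shares of €648,000. Jakob takes one such share (€648,000).
The children's combined portion (€3,888,000) is divided into 6 shares of €648,000: Yolanda, Niko, and Kira each take €648,000; Carmen's €648,000 share passes to Carmen's issue; Hector's €648,000 share passes to Hector's issue; Vance's €648,000 share passes to Vance's issue.
Carmen's share (€648,000) is divided into 3 shares of €216,000: Paloma, Nell, and Cassia each take €216,000.
Hector's share (€648,000) is divided into 3 shares of €216,000: Kalinda, Nkechi, and Verity each take €216,000.
Vance's share (€648,000) is divided into 2 shares of €324,000: Oona takes €324,000; Willa's €324,000 share passes to Willa's issue.
Willa's share (€324,000) is divided into 2 shares of €162,000: Efua and Fionn each take €162,000.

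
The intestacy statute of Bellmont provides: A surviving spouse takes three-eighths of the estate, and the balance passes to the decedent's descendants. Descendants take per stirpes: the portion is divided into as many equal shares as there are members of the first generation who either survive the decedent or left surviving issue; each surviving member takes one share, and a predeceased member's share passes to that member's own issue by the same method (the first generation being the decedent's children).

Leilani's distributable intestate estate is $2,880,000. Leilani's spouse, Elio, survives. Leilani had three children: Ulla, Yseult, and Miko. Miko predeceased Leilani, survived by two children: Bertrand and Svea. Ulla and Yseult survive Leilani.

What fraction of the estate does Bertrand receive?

Bertrand receives 5/48 of the estate.

Elio takes three-eighths of $2,880,000 = $1,080,000. The remaining $1,800,000 passes to the descendants.
The descendants' portion ($1,800,000) is divided into 3 shares of $600,000: Ulla and Yseult each take $600,000; Miko's $600,000 share passes to Miko's issue.
Miko's share ($600,000) is divided into 2 shares of $300,000: Bertrand and Svea each take $300,000.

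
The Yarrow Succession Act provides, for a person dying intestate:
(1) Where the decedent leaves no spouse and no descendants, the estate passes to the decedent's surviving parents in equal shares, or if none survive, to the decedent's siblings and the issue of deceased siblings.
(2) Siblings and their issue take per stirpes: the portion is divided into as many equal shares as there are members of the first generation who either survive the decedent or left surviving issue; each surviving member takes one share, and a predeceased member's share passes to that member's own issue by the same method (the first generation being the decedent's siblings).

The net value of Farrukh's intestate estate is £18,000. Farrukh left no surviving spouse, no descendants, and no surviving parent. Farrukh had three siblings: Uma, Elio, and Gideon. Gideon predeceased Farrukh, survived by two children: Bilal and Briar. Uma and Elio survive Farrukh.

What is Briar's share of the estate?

Briar receives £3,000.

The entire £18,000 passes to the siblings and their issue.
That amount (£18,000) is divided into 3 shares of £6,000: Uma and Elio each take £6,000; Gideon's £6,000 share passes to Gideon's issue.
Gideon's share (£6,000) is divided into 2 shares of £3,000: Bilal and Briar each take £3,000.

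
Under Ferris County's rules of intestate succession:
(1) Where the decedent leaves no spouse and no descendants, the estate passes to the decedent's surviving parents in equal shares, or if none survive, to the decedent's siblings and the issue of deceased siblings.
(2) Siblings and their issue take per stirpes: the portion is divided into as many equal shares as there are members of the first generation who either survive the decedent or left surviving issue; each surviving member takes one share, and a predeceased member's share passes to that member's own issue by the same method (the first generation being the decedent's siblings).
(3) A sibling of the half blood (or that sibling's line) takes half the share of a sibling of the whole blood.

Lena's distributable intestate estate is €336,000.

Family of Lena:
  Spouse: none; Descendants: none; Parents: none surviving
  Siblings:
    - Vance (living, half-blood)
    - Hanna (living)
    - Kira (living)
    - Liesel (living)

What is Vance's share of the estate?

Vance receives €48,000.

The entire €336,000 passes to the siblings and their issue.
Counting each half-blood sibling's line as half a unit, there are 7/2 units in €336,000, so one unit is €96,000. Whole-blood lines (Hanna, Kira, and Liesel) take €96,000 each; half-blood lines (Vance) take €48,000 each.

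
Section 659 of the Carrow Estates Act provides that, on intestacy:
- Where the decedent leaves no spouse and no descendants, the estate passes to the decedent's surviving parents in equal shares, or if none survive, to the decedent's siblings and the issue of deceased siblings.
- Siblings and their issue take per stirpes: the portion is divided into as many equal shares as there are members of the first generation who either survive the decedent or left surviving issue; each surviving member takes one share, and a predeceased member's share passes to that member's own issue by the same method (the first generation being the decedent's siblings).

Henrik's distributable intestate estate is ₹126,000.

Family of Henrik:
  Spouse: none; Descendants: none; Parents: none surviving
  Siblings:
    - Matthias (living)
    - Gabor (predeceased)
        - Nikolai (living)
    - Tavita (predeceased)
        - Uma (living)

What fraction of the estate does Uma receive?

The entire ₹126,000 passes to the siblings and their issue.
That amount (₹126,000) is divided into 3 shares of ₹42,000: Matthias takes ₹42,000; Gabor's ₹42,000 share passes to Gabor's issue; Tavita's ₹42,000 share passes to Tavita's issue.
Gabor's share (₹42,000) passes entirely to Nikolai.
Tavita's share (₹42,000) passes entirely to Uma.

Uma receives 1/3 of the estate.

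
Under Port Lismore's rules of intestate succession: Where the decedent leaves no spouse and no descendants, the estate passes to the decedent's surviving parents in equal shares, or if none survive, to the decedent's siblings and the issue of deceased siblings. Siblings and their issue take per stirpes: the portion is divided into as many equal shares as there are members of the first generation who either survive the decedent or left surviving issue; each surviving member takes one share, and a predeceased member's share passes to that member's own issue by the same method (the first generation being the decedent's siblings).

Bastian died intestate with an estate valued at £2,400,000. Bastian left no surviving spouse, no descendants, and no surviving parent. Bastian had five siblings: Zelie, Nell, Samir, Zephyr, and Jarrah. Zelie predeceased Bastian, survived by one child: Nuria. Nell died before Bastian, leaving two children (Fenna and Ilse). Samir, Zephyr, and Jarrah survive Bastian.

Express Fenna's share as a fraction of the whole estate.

The entire £2,400,000 passes to the siblings and their issue.
That amount (£2,400,000) is divided into 5 shares of £480,000: Samir, Zephyr, and Jarrah each take £480,000; Zelie's £480,000 share passes to Zelie's issue; Nell's £480,000 share passes to Nell's issue.
Zelie's share (£480,000) passes entirely to Nuria.
Nell's share (£480,000) is divided into 2 shares of £240,000: Fenna and Ilse each take £240,000.

Fenna receives 1/10 of the estate.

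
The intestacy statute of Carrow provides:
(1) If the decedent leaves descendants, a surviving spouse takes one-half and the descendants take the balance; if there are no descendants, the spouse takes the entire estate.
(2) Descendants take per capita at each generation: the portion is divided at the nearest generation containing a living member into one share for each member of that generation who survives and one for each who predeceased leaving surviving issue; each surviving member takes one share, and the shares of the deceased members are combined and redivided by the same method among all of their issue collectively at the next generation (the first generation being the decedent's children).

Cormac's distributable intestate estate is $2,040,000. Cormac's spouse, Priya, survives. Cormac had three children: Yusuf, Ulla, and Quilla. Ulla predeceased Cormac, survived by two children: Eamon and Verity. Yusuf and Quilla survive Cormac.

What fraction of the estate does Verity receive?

Priya takes one-half of $2,040,000 = $1,020,000. The remaining $1,020,000 passes to the descendants.
The descendants' portion ($1,020,000) is divided at the children's generation into 3 shares of $340,000. Yusuf and Quilla each take $340,000. The remaining share for the deceased Ulla ($340,000) is carried to the next generation.
That pool ($340,000) is divided at the grandchildren's generation equally among Eamon and Verity: $170,000 each.

Verity receives 1/12 of the estate.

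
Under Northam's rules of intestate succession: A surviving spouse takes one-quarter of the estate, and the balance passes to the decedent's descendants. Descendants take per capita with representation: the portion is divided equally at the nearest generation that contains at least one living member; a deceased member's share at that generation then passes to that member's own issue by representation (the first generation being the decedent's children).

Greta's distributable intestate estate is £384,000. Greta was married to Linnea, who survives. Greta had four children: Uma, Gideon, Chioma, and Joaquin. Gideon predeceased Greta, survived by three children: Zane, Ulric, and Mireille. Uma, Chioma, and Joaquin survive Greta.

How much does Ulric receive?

Ulric receives £24,000.

Linnea takes one-quarter of £384,000 = £96,000. The remaining £288,000 passes to the descendants.
The descendants' portion (£288,000) is divided into 4 shares of £72,000: Uma, Chioma, and Joaquin each take £72,000; Gideon's £72,000 share passes to Gideon's issue.
Gideon's share (£72,000) is divided into 3 shares of £24,000: Zane, Ulric, and Mireille each take £24,000.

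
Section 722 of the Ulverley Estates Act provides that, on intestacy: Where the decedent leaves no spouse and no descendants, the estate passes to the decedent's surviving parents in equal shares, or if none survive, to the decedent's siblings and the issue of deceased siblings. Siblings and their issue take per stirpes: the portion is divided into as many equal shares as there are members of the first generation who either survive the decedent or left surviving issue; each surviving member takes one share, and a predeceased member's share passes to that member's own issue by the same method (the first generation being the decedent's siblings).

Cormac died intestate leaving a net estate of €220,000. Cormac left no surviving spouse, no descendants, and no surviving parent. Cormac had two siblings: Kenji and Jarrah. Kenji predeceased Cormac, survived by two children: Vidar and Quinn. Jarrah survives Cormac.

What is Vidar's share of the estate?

The entire €220,000 passes to the siblings and their issue.
That amount (€220,000) is divided into 2 shares of €110,000: Jarrah takes €110,000; Kenji's €110,000 share passes to Kenji's issue.
Kenji's share (€110,000) is divided into 2 shares of €55,000: Vidar and Quinn each take €55,000.

Vidar receives €55,000.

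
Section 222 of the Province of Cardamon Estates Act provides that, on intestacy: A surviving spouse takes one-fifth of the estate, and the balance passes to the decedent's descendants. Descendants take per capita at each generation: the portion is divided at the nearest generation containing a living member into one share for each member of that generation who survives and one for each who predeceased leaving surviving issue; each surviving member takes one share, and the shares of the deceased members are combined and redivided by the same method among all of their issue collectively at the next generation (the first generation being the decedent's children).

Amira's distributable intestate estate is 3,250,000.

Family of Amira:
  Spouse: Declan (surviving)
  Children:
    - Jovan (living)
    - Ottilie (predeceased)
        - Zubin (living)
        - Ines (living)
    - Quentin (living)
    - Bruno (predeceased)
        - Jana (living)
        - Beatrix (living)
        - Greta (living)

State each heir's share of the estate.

Declan takes one-fifth of 3,250,000 = 650,000. The remaining 2,600,000 passes to the descendants.
The descendants' portion (2,600,000) is divided at the children's generation into 4 shares of 650,000. Jovan and Quentin each take 650,000. The 2 shares of the deceased (Ottilie and Bruno) are combined into a pool of 1,300,000.
That pool (1,300,000) is divided at the grandchildren's generation equally among Zubin, Ines, Jana, Beatrix, and Greta: 260,000 each.

Declan: 650,000; Jovan: 650,000; Zubin: 260,000; Ines: 260,000; Quentin: 650,000; Jana: 260,000; Beatrix: 260,000; Greta: 260,000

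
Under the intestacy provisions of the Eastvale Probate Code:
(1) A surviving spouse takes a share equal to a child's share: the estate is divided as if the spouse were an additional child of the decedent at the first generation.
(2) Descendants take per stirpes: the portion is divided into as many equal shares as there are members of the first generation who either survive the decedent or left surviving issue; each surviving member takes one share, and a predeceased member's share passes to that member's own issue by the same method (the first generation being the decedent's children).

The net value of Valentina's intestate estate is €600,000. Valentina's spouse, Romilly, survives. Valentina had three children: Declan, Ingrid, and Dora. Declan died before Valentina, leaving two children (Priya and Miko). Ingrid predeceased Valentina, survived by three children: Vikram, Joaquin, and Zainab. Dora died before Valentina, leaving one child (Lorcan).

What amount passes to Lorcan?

Lorcan receives €150,000.

The spouse counts as an additional share at the children's level, so there are 4 primary shares of €150,000. Romilly takes one such share (€150,000).
The children's combined portion (€450,000) is divided into 3 shares of €150,000: Declan's €150,000 share passes to Declan's issue; Ingrid's €150,000 share passes to Ingrid's issue; Dora's €150,000 share passes to Dora's issue.
Declan's share (€150,000) is divided into 2 shares of €75,000: Priya and Miko each take €75,000.
Ingrid's share (€150,000) is divided into 3 shares of €50,000: Vikram, Joaquin, and Zainab each take €50,000.
Dora's share (€150,000) passes entirely to Lorcan.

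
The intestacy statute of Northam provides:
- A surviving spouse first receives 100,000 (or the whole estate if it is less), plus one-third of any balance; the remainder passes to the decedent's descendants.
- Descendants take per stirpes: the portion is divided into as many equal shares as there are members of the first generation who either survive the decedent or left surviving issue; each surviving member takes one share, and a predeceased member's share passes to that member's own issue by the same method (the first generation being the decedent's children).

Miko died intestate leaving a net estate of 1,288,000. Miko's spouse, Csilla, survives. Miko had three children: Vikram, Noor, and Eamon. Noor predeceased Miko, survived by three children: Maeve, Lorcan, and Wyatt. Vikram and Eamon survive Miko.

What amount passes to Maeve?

Maeve receives 88,000.

Csilla first takes 100,000, leaving a balance of 1,188,000. Csilla then takes one-third of the balance (396,000), for a total of 496,000. The remaining 792,000 passes to the descendants.
The descendants' portion (792,000) is divided into 3 shares of 264,000: Vikram and Eamon each take 264,000; Noor's 264,000 share passes to Noor's issue.
Noor's share (264,000) is divided into 3 shares of 88,000: Maeve, Lorcan, and Wyatt each take 88,000.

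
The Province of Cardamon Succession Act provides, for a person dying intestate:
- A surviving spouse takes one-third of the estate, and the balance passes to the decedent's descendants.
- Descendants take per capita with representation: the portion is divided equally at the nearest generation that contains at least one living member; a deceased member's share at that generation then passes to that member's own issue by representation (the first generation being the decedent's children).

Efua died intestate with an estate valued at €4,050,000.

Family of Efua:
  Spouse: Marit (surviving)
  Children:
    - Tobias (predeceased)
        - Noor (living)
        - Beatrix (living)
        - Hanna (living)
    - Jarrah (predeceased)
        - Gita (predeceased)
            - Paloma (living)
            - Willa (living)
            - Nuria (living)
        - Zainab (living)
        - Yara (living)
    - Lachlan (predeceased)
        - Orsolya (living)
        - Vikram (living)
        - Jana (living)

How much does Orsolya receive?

Marit takes one-third of €4,050,000 = €1,350,000. The remaining €2,700,000 passes to the descendants.
No child survives, so the initial division is made at the grandchildren's generation.
The descendants' portion (€2,700,000) is divided into 9 shares of €300,000: Noor, Beatrix, Hanna, Zainab, Yara, Orsolya, Vikram, and Jana each take €300,000; Gita's €300,000 share passes to Gita's issue.
Gita's share (€300,000) is divided into 3 shares of €100,000: Paloma, Willa, and Nuria each take €100,000.

Orsolya receives €300,000.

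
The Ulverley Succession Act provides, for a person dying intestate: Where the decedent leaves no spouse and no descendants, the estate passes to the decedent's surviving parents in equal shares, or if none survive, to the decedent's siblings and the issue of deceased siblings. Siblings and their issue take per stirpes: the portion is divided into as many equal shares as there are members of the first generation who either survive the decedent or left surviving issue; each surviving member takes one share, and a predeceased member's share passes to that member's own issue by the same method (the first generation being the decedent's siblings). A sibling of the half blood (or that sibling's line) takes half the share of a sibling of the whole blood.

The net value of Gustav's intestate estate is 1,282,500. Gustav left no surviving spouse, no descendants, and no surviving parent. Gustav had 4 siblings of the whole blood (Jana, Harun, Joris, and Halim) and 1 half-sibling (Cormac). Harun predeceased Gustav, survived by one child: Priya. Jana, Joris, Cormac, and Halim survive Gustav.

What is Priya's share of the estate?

The entire 1,282,500 passes to the siblings and their issue.
Counting each half-blood sibling's line as half a unit, there are 9/2 units in 1,282,500, so one unit is 285,000. Whole-blood lines (Jana, Harun, Joris, and Halim) take 285,000 each; half-blood lines (Cormac) take 142,500 each.
Harun's share (285,000) passes entirely to Priya.

Priya receives 285,000.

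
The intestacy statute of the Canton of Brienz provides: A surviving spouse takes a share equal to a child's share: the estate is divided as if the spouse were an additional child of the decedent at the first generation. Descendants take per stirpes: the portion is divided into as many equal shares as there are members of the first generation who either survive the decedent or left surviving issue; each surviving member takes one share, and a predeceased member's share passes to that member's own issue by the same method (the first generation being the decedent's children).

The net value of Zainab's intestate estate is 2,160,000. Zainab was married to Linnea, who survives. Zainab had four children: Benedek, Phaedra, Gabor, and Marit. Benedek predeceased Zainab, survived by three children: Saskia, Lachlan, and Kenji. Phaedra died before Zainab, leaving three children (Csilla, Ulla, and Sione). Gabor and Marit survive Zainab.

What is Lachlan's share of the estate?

The spouse counts as an additional share at the children's level, so there are 5 primary shares of 432,000. Linnea takes one such share (432,000).
The children's combined portion (1,728,000) is divided into 4 shares of 432,000: Gabor and Marit each take 432,000; Benedek's 432,000 share passes to Benedek's issue; Phaedra's 432,000 share passes to Phaedra's issue.
Benedek's share (432,000) is divided into 3 shares of 144,000: Saskia, Lachlan, and Kenji each take 144,000.
Phaedra's share (432,000) is divided into 3 shares of 144,000: Csilla, Ulla, and Sione each take 144,000.

Lachlan receives 144,000.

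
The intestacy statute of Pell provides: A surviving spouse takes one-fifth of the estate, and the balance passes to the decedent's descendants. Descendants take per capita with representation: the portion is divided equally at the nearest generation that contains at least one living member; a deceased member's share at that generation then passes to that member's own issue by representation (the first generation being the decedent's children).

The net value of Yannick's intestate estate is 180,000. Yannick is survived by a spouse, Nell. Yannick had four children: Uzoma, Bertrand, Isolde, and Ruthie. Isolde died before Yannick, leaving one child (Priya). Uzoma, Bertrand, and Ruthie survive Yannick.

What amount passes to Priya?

Priya receives 36,000.

Nell takes one-fifth of 180,000 = 36,000. The remaining 144,000 passes to the descendants.
The descendants' portion (144,000) is divided into 4 shares of 36,000: Uzoma, Bertrand, and Ruthie each take 36,000; Isolde's 36,000 share passes to Isolde's issue.
Isolde's share (36,000) passes entirely to Priya.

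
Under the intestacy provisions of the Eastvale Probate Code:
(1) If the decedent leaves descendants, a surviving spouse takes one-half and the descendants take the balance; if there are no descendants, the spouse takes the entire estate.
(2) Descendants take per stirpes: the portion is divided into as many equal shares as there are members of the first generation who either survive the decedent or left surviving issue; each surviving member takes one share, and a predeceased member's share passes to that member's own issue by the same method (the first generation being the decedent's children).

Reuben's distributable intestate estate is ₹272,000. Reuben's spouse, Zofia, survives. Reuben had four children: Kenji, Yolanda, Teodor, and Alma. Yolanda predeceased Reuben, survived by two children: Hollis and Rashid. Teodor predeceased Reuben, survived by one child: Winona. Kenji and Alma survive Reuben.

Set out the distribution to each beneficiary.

Zofia takes one-half of ₹272,000 = ₹136,000. The remaining ₹136,000 passes to the descendants.
The descendants' portion (₹136,000) is divided into 4 shares of ₹34,000: Kenji and Alma each take ₹34,000; Yolanda's ₹34,000 share passes to Yolanda's issue; Teodor's ₹34,000 share passes to Teodor's issue.
Yolanda's share (₹34,000) is divided into 2 shares of ₹17,000: Hollis and Rashid each take ₹17,000.
Teodor's share (₹34,000) passes entirely to Winona.

Zofia: ₹136,000; Kenji: ₹34,000; Hollis: ₹17,000; Rashid: ₹17,000; Winona: ₹34,000; Alma: ₹34,000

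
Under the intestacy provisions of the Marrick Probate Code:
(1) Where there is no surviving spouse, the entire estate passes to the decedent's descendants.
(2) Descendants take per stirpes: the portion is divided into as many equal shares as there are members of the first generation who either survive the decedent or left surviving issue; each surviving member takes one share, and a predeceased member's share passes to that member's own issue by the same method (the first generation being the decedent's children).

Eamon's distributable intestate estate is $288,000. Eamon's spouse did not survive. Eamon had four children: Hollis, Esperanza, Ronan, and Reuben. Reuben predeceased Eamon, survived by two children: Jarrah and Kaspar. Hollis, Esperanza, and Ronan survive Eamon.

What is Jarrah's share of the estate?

Jarrah receives $36,000.

The entire $288,000 passes to the descendants.
That amount ($288,000) is divided into 4 shares of $72,000: Hollis, Esperanza, and Ronan each take $72,000; Reuben's $72,000 share passes to Reuben's issue.
Reuben's share ($72,000) is divided into 2 shares of $36,000: Jarrah and Kaspar each take $36,000.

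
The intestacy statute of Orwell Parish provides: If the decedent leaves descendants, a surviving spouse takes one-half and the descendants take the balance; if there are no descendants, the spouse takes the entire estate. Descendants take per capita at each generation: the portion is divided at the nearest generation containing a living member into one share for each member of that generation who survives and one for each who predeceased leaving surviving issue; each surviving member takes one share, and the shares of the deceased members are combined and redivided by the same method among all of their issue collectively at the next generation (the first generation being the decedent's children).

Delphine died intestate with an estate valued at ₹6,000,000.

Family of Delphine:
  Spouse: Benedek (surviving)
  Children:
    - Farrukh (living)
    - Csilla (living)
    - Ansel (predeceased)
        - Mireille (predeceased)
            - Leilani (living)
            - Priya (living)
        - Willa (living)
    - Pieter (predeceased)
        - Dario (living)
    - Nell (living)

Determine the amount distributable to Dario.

Dario receives ₹400,000.

Benedek takes one-half of ₹6,000,000 = ₹3,000,000. The remaining ₹3,000,000 passes to the descendants.
The descendants' portion (₹3,000,000) is divided at the children's generation into 5 shares of ₹600,000. Farrukh, Csilla, and Nell each take ₹600,000. The 2 shares of the deceased (Ansel and Pieter) are combined into a pool of ₹1,200,000.
That pool (₹1,200,000) is divided at the grandchildren's generation into 3 shares of ₹400,000. Willa and Dario each take ₹400,000. The remaining share for the deceased Mireille (₹400,000) is carried to the next generation.
That pool (₹400,000) is divided at the great-grandchildren's generation equally among Leilani and Priya: ₹200,000 each.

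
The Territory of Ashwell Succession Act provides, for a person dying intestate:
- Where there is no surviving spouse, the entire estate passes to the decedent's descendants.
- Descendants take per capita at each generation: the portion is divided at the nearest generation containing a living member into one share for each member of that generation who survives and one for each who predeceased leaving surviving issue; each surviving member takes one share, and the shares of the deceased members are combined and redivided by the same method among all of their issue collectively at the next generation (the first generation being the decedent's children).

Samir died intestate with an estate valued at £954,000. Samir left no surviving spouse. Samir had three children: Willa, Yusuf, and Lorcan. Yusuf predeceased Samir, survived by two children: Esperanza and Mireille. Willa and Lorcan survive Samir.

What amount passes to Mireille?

Mireille receives £159,000.

The entire £954,000 passes to the descendants.
That amount (£954,000) is divided at the children's generation into 3 shares of £318,000. Willa and Lorcan each take £318,000. The remaining share for the deceased Yusuf (£318,000) is carried to the next generation.
That pool (£318,000) is divided at the grandchildren's generation equally among Esperanza and Mireille: £159,000 each.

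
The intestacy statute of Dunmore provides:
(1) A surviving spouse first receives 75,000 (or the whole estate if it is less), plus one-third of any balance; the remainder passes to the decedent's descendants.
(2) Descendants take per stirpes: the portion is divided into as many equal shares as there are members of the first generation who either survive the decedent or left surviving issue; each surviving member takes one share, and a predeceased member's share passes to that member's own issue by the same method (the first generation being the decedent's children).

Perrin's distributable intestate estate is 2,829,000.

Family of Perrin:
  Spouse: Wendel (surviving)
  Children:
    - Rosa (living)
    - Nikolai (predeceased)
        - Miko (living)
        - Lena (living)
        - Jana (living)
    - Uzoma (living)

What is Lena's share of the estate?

Wendel first takes 75,000, leaving a balance of 2,754,000. Wendel then takes one-third of the balance (918,000), for a total of 993,000. The remaining 1,836,000 passes to the descendants.
The descendants' portion (1,836,000) is divided into 3 shares of 612,000: Rosa and Uzoma each take 612,000; Nikolai's 612,000 share passes to Nikolai's issue.
Nikolai's share (612,000) is divided into 3 shares of 204,000: Miko, Lena, and Jana each take 204,000.

Lena receives 204,000.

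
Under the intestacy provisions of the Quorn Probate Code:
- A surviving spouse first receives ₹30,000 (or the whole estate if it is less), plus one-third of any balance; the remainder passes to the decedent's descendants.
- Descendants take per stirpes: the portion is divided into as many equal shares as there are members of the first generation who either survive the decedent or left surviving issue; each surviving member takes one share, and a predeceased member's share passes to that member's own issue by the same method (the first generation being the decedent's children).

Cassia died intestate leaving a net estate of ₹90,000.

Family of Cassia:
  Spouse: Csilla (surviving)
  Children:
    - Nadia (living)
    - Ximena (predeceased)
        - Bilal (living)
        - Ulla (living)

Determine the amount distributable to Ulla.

Csilla first takes ₹30,000, leaving a balance of ₹60,000. Csilla then takes one-third of the balance (₹20,000), for a total of ₹50,000. The remaining ₹40,000 passes to the descendants.
The descendants' portion (₹40,000) is divided into 2 shares of ₹20,000: Nadia takes ₹20,000; Ximena's ₹20,000 share passes to Ximena's issue.
Ximena's share (₹20,000) is divided into 2 shares of ₹10,000: Bilal and Ulla each take ₹10,000.

Ulla receives ₹10,000.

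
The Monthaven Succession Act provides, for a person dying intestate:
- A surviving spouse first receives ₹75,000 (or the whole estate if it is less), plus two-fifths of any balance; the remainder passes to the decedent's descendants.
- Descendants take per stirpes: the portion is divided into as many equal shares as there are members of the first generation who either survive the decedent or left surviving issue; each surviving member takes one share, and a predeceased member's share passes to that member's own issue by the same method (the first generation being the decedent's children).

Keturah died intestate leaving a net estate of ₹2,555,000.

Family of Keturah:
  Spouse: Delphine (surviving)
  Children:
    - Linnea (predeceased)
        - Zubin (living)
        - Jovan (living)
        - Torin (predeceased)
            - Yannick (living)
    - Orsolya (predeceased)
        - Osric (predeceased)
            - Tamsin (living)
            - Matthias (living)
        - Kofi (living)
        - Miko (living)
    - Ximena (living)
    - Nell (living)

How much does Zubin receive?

Delphine first takes ₹75,000, leaving a balance of ₹2,480,000. Delphine then takes two-fifths of the balance (₹992,000), for a total of ₹1,067,000. The remaining ₹1,488,000 passes to the descendants.
The descendants' portion (₹1,488,000) is divided into 4 shares of ₹372,000: Ximena and Nell each take ₹372,000; Linnea's ₹372,000 share passes to Linnea's issue; Orsolya's ₹372,000 share passes to Orsolya's issue.
Linnea's share (₹372,000) is divided into 3 shares of ₹124,000: Zubin and Jovan each take ₹124,000; Torin's ₹124,000 share passes to Torin's issue.
Torin's share (₹124,000) passes entirely to Yannick.
Orsolya's share (₹372,000) is divided into 3 shares of ₹124,000: Kofi and Miko each take ₹124,000; Osric's ₹124,000 share passes to Osric's issue.
Osric's share (₹124,000) is divided into 2 shares of ₹62,000: Tamsin and Matthias each take ₹62,000.

Zubin receives ₹124,000.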